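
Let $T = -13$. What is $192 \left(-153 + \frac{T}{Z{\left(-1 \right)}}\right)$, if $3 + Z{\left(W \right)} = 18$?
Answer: $- \frac{147712}{5} \approx -29542.0$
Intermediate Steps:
$Z{\left(W \right)} = 15$ ($Z{\left(W \right)} = -3 + 18 = 15$)
$192 \left(-153 + \frac{T}{Z{\left(-1 \right)}}\right) = 192 \left(-153 - \frac{13}{15}\right) = 192 \left(- \frac{2308}{15}\right) = - \frac{147712}{5}$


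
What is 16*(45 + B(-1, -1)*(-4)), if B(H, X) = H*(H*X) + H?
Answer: 848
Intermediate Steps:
B(H, X) = H + X*H² (B(H, X) = X*H² + H = H + X*H²)
16*(45 + B(-1, -1)*(-4)) = 16*(45 - (1 - 1*(-1))*(-4)) = 16*(45 - (1 + 1)*(-4)) = 16*(45 - 1*2*(-4)) = 16*(45 - 2*(-4)) = 16*(45 + 8) = 16*53 = 848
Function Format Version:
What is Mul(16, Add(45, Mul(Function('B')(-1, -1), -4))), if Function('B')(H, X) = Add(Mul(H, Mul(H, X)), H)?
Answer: 848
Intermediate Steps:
Function('B')(H, X) = Add(H, Mul(X, Pow(H, 2))) (Function('B')(H, X) = Add(Mul(X, Pow(H, 2)), H) = Add(H, Mul(X, Pow(H, 2))))
Mul(16, Add(45, Mul(Function('B')(-1, -1), -4))) = Mul(16, Add(45, Mul(Mul(-1, Add(1, Mul(-1, -1))), -4))) = Mul(16, Add(45, Mul(Mul(-1, Add(1, 1)), -4))) = Mul(16, Add(45, Mul(Mul(-1, 2), -4))) = Mul(16, Add(45, Mul(-2, -4))) = Mul(16, Add(45, 8)) = Mul(16, 53) = 848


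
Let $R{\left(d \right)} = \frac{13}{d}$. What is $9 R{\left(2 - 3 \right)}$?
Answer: $-117$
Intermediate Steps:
$9 R{\left(2 - 3 \right)} = 9 \frac{13}{2 - 3} = 9 \frac{13}{-1} = 9 \cdot 13 \left(-1\right) = 9 \left(-13\right) = -117$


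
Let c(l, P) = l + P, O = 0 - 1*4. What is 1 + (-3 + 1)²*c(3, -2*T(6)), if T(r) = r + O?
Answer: -3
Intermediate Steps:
O = -4 (O = 0 - 4 = -4)
T(r) = -4 + r (T(r) = r - 4 = -4 + r)
c(l, P) = P + l
1 + (-3 + 1)²*c(3, -2*T(6)) = 1 + (-3 + 1)²*(-2*(-4 + 6) + 3) = 1 + (-2)²*(-2*2 + 3) = 1 + 4*(-4 + 3) = 1 + 4*(-1) = 1 - 4 = -3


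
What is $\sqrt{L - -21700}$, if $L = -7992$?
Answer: $2 \sqrt{3427} \approx 117.08$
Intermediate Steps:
$\sqrt{L - -21700} = \sqrt{-7992 - -21700} = \sqrt{-7992 + 21700} = \sqrt{13708} = 2 \sqrt{3427}$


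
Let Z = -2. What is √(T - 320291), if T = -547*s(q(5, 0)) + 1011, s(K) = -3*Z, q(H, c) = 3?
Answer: I*√322562 ≈ 567.95*I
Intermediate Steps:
s(K) = 6 (s(K) = -3*(-2) = 6)
T = -2271 (T = -547*6 + 1011 = -3282 + 1011 = -2271)
√(T - 320291) = √(-2271 - 320291) = √(-322562) = I*√322562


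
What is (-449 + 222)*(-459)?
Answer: 104193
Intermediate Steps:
(-449 + 222)*(-459) = -227*(-459) = 104193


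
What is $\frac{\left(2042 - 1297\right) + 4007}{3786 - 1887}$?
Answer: $\frac{528}{211} \approx 2.5024$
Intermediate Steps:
$\frac{\left(2042 - 1297\right) + 4007}{3786 - 1887} = \frac{745 + 4007}{1899} = 4752 \cdot \frac{1}{1899} = \frac{528}{211}$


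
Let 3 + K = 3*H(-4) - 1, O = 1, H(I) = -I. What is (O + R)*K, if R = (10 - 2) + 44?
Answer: 424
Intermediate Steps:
R = 52 (R = 8 + 44 = 52)
K = 8 (K = -3 + (3*(-1*(-4)) - 1) = -3 + (3*4 - 1) = -3 + (12 - 1) = -3 + 11 = 8)
(O + R)*K = (1 + 52)*8 = 53*8 = 424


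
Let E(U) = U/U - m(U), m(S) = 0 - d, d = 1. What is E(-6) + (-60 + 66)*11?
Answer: 68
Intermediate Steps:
m(S) = -1 (m(S) = 0 - 1*1 = 0 - 1 = -1)
E(U) = 2 (E(U) = U/U - 1*(-1) = 1 + 1 = 2)
E(-6) + (-60 + 66)*11 = 2 + (-60 + 66)*11 = 2 + 6*11 = 2 + 66 = 68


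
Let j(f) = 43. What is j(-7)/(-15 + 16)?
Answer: 43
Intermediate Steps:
j(-7)/(-15 + 16) = 43/(-15 + 16) = 43/1 = 43*1 = 43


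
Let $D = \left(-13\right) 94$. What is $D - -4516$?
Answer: $3294$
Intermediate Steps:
$D = -1222$
$D - -4516 = -1222 - -4516 = -1222 + 4516 = 3294$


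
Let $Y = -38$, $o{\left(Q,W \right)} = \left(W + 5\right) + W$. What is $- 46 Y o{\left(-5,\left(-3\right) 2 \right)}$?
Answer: $-12236$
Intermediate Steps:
$o{\left(Q,W \right)} = 5 + 2 W$ ($o{\left(Q,W \right)} = \left(5 + W\right) + W = 5 + 2 W$)
$- 46 Y o{\left(-5,\left(-3\right) 2 \right)} = \left(-46\right) \left(-38\right) \left(5 + 2 \left(\left(-3\right) 2\right)\right) = 1748 \left(5 + 2 \left(-6\right)\right) = 1748 \left(5 - 12\right) = 1748 \left(-7\right) = -12236$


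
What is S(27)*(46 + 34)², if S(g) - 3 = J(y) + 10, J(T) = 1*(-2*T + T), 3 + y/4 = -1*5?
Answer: 288000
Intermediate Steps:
y = -32 (y = -12 + 4*(-1*5) = -12 + 4*(-5) = -12 - 20 = -32)
J(T) = -T (J(T) = 1*(-T) = -T)
S(g) = 45 (S(g) = 3 + (-1*(-32) + 10) = 3 + (32 + 10) = 3 + 42 = 45)
S(27)*(46 + 34)² = 45*(46 + 34)² = 45*80² = 45*6400 = 288000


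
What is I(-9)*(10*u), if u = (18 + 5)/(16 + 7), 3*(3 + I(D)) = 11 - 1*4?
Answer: -20/3 ≈ -6.6667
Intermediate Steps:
I(D) = -2/3 (I(D) = -3 + (11 - 1*4)/3 = -3 + (11 - 4)/3 = -3 + (1/3)*7 = -3 + 7/3 = -2/3)
u = 1 (u = 23/23 = 23*(1/23) = 1)
I(-9)*(10*u) = -20/3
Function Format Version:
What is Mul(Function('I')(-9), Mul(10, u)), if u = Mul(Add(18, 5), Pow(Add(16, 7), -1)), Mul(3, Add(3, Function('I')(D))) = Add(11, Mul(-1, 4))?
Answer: Rational(-20, 3) ≈ -6.6667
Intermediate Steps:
Function('I')(D) = Rational(-2, 3) (Function('I')(D) = Add(-3, Mul(Rational(1, 3), Add(11, Mul(-1, 4)))) = Add(-3, Mul(Rational(1, 3), Add(11, -4))) = Add(-3, Mul(Rational(1, 3), 7)) = Add(-3, Rational(7, 3)) = Rational(-2, 3))
u = 1 (u = Mul(23, Pow(23, -1)) = Mul(23, Rational(1, 23)) = 1)
Mul(Function('I')(-9), Mul(10, u)) = Mul(Rational(-2, 3), Mul(10, 1)) = Mul(Rational(-2, 3), 10) = Rational(-20, 3)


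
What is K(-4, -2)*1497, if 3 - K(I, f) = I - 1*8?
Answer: 22455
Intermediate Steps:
K(I, f) = 11 - I (K(I, f) = 3 - (I - 1*8) = 3 - (I - 8) = 3 - (-8 + I) = 3 + (8 - I) = 11 - I)
K(-4, -2)*1497 = (11 - 1*(-4))*1497 = (11 + 4)*1497 = 15*1497 = 22455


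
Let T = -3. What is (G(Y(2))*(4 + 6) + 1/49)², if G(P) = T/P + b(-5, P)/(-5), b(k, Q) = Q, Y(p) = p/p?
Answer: 2455489/2401 ≈ 1022.7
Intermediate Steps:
Y(p) = 1
G(P) = -3/P - P/5 (G(P) = -3/P + P/(-5) = -3/P + P*(-⅕) = -3/P - P/5)
(G(Y(2))*(4 + 6) + 1/49)² = ((-3/1 - ⅕*1)*(4 + 6) + 1/49)² = ((-3*1 - ⅕)*10 + 1/49)² = ((-3 - ⅕)*10 + 1/49)² = (-16/5*10 + 1/49)² = (-32 + 1/49)² = (-1567/49)² = 2455489/2401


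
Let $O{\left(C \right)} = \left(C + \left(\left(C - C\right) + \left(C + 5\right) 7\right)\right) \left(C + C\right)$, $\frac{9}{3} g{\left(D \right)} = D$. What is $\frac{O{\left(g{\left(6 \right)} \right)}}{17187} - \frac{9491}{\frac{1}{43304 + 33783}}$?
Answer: $- \frac{246560225625}{337} \approx -7.3163 \cdot 10^{8}$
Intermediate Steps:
$g{\left(D \right)} = \frac{D}{3}$
$O{\left(C \right)} = 2 C \left(35 + 8 C\right)$ ($O{\left(C \right)} = \left(C + \left(0 + \left(5 + C\right) 7\right)\right) 2 C = \left(C + \left(0 + \left(35 + 7 C\right)\right)\right) 2 C = \left(C + \left(35 + 7 C\right)\right) 2 C = \left(35 + 8 C\right) 2 C = 2 C \left(35 + 8 C\right)$)
$\frac{O{\left(g{\left(6 \right)} \right)}}{17187} - \frac{9491}{\frac{1}{43304 + 33783}} = \frac{2 \cdot \frac{1}{3} \cdot 6 \left(35 + 8 \cdot \frac{1}{3} \cdot 6\right)}{17187} - \frac{9491}{\frac{1}{43304 + 33783}} = 2 \cdot 2 \left(35 + 8 \cdot 2\right) \frac{1}{17187} - \frac{9491}{\frac{1}{77087}} = 2 \cdot 2 \left(35 + 16\right) \frac{1}{17187} - 9491 \frac{1}{\frac{1}{77087}} = 2 \cdot 2 \cdot 51 \cdot \frac{1}{17187} - 731632717 = 204 \cdot \frac{1}{17187} - 731632717 = \frac{4}{337} - 731632717 = - \frac{246560225625}{337}$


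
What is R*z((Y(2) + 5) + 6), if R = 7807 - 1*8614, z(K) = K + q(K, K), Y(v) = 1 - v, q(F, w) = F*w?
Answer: -88770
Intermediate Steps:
z(K) = K + K² (z(K) = K + K*K = K + K²)
R = -807 (R = 7807 - 8614 = -807)
R*z((Y(2) + 5) + 6) = -807*(((1 - 1*2) + 5) + 6)*(1 + (((1 - 1*2) + 5) + 6)) = -807*(((1 - 2) + 5) + 6)*(1 + (((1 - 2) + 5) + 6)) = -807*((-1 + 5) + 6)*(1 + ((-1 + 5) + 6)) = -807*(4 + 6)*(1 + (4 + 6)) = -8070*(1 + 10) = -8070*11 = -807*110 = -88770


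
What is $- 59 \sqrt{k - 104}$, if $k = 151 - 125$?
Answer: $- 59 i \sqrt{78} \approx - 521.07 i$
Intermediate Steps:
$k = 26$ ($k = 151 - 125 = 26$)
$- 59 \sqrt{k - 104} = - 59 \sqrt{26 - 104} = - 59 \sqrt{-78} = - 59 i \sqrt{78}$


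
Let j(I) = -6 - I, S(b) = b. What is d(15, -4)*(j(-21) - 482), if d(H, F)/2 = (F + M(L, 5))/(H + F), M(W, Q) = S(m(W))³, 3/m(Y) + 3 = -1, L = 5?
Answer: 132161/352 ≈ 375.46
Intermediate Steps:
m(Y) = -¾ (m(Y) = 3/(-3 - 1) = 3/(-4) = 3*(-¼) = -¾)
M(W, Q) = -27/64 (M(W, Q) = (-¾)³ = -27/64)
d(H, F) = 2*(-27/64 + F)/(F + H) (d(H, F) = 2*((F - 27/64)/(H + F)) = 2*((-27/64 + F)/(F + H)) = 2*(-27/64 + F)/(F + H))
d(15, -4)*(j(-21) - 482) = ((-27/32 + 2*(-4))/(-4 + 15))*((-6 - 1*(-21)) - 482) = ((-27/32 - 8)/11)*((-6 + 21) - 482) = ((1/11)*(-283/32))*(15 - 482) = -283/352*(-467) = 132161/352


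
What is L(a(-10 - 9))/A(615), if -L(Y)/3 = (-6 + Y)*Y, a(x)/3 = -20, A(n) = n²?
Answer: -264/8405 ≈ -0.031410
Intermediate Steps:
a(x) = -60 (a(x) = 3*(-20) = -60)
L(Y) = -3*Y*(-6 + Y) (L(Y) = -3*(-6 + Y)*Y = -3*Y*(-6 + Y))
L(a(-10 - 9))/A(615) = (3*(-60)*(6 - 1*(-60)))/(615²) = (3*(-60)*(6 + 60))/378225 = (3*(-60)*66)*(1/378225) = -11880*1/378225 = -264/8405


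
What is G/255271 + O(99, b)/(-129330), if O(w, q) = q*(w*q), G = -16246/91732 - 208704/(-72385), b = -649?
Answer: -196332860412782845694/608930458141142535 ≈ -322.42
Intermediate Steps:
G = 8984434309/3320010410 (G = -16246*1/91732 - 208704*(-1/72385) = -8123/45866 + 208704/72385 = 8984434309/3320010410 ≈ 2.7061)
O(w, q) = w*q² (O(w, q) = q*(q*w) = w*q²)
G/255271 + O(99, b)/(-129330) = (8984434309/3320010410)/255271 + (99*(-649)²)/(-129330) = (8984434309/3320010410)*(1/255271) + (99*421201)*(-1/129330) = 8984434309/847502377371110 + 41698899*(-1/129330) = 8984434309/847502377371110 - 4633211/14370 = -196332860412782845694/608930458141142535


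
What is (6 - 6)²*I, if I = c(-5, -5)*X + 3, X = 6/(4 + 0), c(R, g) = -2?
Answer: 0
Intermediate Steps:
X = 3/2 (X = 6/4 = 6*(¼) = 3/2 ≈ 1.5000)
I = 0 (I = -2*3/2 + 3 = -3 + 3 = 0)
(6 - 6)²*I = (6 - 6)²*0 = 0²*0 = 0*0 = 0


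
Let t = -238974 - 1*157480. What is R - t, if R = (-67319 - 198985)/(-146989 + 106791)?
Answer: 7968462098/20099 ≈ 3.9646e+5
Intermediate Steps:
t = -396454 (t = -238974 - 157480 = -396454)
R = 133152/20099 (R = -266304/(-40198) = -266304*(-1/40198) = 133152/20099 ≈ 6.6248)
R - t = 133152/20099 - 1*(-396454) = 133152/20099 + 396454 = 7968462098/20099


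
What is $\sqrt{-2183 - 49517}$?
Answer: $10 i \sqrt{517} \approx 227.38 i$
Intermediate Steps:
$\sqrt{-2183 - 49517} = \sqrt{-51700} = 10 i \sqrt{517}$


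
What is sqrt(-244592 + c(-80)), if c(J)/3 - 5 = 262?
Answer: I*sqrt(243791) ≈ 493.75*I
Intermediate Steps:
c(J) = 801 (c(J) = 15 + 3*262 = 15 + 786 = 801)
sqrt(-244592 + c(-80)) = sqrt(-244592 + 801) = sqrt(-243791) = I*sqrt(243791)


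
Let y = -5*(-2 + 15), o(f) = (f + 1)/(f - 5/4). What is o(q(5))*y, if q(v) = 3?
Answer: -1040/7 ≈ -148.57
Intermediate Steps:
o(f) = (1 + f)/(-5/4 + f) (o(f) = (1 + f)/(f - 5*¼) = (1 + f)/(f - 5/4) = (1 + f)/(-5/4 + f))
y = -65 (y = -5*13 = -65)
o(q(5))*y = (4*(1 + 3)/(-5 + 4*3))*(-65) = (4*4/(-5 + 12))*(-65) = (4*4/7)*(-65) = (4*(⅐)*4)*(-65) = (16/7)*(-65) = -1040/7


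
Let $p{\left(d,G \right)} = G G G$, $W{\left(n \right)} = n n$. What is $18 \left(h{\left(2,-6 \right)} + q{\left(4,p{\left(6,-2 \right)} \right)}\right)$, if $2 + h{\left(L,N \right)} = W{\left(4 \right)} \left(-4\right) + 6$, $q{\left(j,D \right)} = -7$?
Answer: $-1206$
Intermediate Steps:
$W{\left(n \right)} = n^{2}$
$p{\left(d,G \right)} = G^{3}$ ($p{\left(d,G \right)} = G^{2} G = G^{3}$)
$h{\left(L,N \right)} = -60$ ($h{\left(L,N \right)} = -2 + \left(4^{2} \left(-4\right) + 6\right) = -2 + \left(16 \left(-4\right) + 6\right) = -2 + \left(-64 + 6\right) = -2 - 58 = -60$)
$18 \left(h{\left(2,-6 \right)} + q{\left(4,p{\left(6,-2 \right)} \right)}\right) = 18 \left(-60 - 7\right) = 18 \left(-67\right) = -1206$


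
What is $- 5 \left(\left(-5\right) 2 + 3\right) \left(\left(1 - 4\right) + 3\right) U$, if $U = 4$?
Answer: $0$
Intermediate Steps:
$- 5 \left(\left(-5\right) 2 + 3\right) \left(\left(1 - 4\right) + 3\right) U = - 5 \left(\left(-5\right) 2 + 3\right) \left(\left(1 - 4\right) + 3\right) 4 = - 5 \left(-10 + 3\right) \left(\left(1 - 4\right) + 3\right) 4 = \left(-5\right) \left(-7\right) \left(-3 + 3\right) 4 = 35 \cdot 0 \cdot 4 = 35 \cdot 0 = 0$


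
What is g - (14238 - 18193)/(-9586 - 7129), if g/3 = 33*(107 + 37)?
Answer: 47657017/3343 ≈ 14256.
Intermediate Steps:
g = 14256 (g = 3*(33*(107 + 37)) = 3*(33*144) = 3*4752 = 14256)
g - (14238 - 18193)/(-9586 - 7129) = 14256 - (14238 - 18193)/(-9586 - 7129) = 14256 - (-3955)/(-16715) = 14256 - (-3955)*(-1)/16715 = 14256 - 1*791/3343 = 14256 - 791/3343 = 47657017/3343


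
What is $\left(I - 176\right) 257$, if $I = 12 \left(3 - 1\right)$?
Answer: $-39064$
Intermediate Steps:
$I = 24$ ($I = 12 \cdot 2 = 24$)
$\left(I - 176\right) 257 = \left(24 - 176\right) 257 = \left(-152\right) 257 = -39064$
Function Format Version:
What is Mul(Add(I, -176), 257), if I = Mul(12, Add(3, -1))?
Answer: -39064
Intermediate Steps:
I = 24 (I = Mul(12, 2) = 24)
Mul(Add(I, -176), 257) = Mul(Add(24, -176), 257) = Mul(-152, 257) = -39064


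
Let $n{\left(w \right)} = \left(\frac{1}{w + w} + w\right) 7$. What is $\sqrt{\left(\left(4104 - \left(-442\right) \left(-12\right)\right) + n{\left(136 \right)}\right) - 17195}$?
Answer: $\frac{i \sqrt{80656313}}{68} \approx 132.07 i$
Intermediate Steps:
$n{\left(w \right)} = 7 w + \frac{7}{2 w}$ ($n{\left(w \right)} = \left(\frac{1}{2 w} + w\right) 7 = \left(w + \frac{1}{2 w}\right) 7 = 7 w + \frac{7}{2 w}$)
$\sqrt{\left(\left(4104 - \left(-442\right) \left(-12\right)\right) + n{\left(136 \right)}\right) - 17195} = \sqrt{\left(\left(4104 - \left(-442\right) \left(-12\right)\right) + \left(7 \cdot 136 + \frac{7}{2 \cdot 136}\right)\right) - 17195} = \sqrt{\left(\left(4104 - 5304\right) + \left(952 + \frac{7}{2} \cdot \frac{1}{136}\right)\right) - 17195} = \sqrt{\left(\left(4104 - 5304\right) + \left(952 + \frac{7}{272}\right)\right) - 17195} = \sqrt{\left(-1200 + \frac{258951}{272}\right) - 17195} = \sqrt{- \frac{67449}{272} - 17195} = \sqrt{- \frac{4744489}{272}} = \frac{i \sqrt{80656313}}{68}$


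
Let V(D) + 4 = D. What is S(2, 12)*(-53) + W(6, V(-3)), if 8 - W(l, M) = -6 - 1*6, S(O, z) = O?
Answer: -86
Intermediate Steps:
V(D) = -4 + D
W(l, M) = 20 (W(l, M) = 8 - (-6 - 1*6) = 8 - (-6 - 6) = 8 - 1*(-12) = 8 + 12 = 20)
S(2, 12)*(-53) + W(6, V(-3)) = 2*(-53) + 20 = -106 + 20 = -86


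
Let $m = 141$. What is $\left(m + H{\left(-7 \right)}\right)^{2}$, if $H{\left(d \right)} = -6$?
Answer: $18225$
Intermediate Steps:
$\left(m + H{\left(-7 \right)}\right)^{2} = \left(141 - 6\right)^{2} = 135^{2} = 18225$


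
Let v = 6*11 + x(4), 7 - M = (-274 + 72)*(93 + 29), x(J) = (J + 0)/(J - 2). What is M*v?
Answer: 1676268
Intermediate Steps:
x(J) = J/(-2 + J)
M = 24651 (M = 7 - (-274 + 72)*(93 + 29) = 7 - (-202)*122 = 7 - 1*(-24644) = 7 + 24644 = 24651)
v = 68 (v = 6*11 + 4/(-2 + 4) = 66 + 4/2 = 66 + 4*(½) = 66 + 2 = 68)
M*v = 24651*68 = 1676268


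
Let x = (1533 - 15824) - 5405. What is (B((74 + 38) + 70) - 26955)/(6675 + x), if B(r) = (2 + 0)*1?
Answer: 26953/13021 ≈ 2.0700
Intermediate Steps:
B(r) = 2 (B(r) = 2*1 = 2)
x = -19696 (x = -14291 - 5405 = -19696)
(B((74 + 38) + 70) - 26955)/(6675 + x) = (2 - 26955)/(6675 - 19696) = -26953/(-13021) = -26953*(-1/13021) = 26953/13021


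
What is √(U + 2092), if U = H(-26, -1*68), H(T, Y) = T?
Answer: √2066 ≈ 45.453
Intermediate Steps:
U = -26
√(U + 2092) = √(-26 + 2092) = √2066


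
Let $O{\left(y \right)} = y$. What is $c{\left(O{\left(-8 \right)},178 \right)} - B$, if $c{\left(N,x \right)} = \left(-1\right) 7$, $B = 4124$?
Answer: $-4131$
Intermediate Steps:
$c{\left(N,x \right)} = -7$
$c{\left(O{\left(-8 \right)},178 \right)} - B = -7 - 4124 = -4131$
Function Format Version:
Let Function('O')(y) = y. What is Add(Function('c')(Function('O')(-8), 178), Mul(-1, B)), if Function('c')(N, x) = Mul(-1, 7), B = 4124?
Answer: -4131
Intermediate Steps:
Function('c')(N, x) = -7
Add(Function('c')(Function('O')(-8), 178), Mul(-1, B)) = Add(-7, Mul(-1, 4124)) = Add(-7, -4124) = -4131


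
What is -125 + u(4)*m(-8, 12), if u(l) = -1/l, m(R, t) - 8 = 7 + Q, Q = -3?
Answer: -128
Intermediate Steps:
m(R, t) = 12 (m(R, t) = 8 + (7 - 3) = 8 + 4 = 12)
-125 + u(4)*m(-8, 12) = -125 - 1/4*12 = -125 - 1*¼*12 = -125 - ¼*12 = -125 - 3 = -128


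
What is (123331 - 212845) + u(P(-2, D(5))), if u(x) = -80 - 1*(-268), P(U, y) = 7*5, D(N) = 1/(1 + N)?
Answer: -89326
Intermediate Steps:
P(U, y) = 35
u(x) = 188 (u(x) = -80 + 268 = 188)
(123331 - 212845) + u(P(-2, D(5))) = (123331 - 212845) + 188 = -89514 + 188 = -89326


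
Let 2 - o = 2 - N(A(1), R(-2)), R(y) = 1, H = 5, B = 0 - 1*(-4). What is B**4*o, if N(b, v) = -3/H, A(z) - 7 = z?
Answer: -768/5 ≈ -153.60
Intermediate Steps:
B = 4 (B = 0 + 4 = 4)
A(z) = 7 + z
N(b, v) = -3/5
o = -3/5 (o = 2 - (2 - 1*(-3/5)) = 2 - (2 + 3/5) = 2 - 1*13/5 = 2 - 13/5 = -3/5 ≈ -0.60000)
B**4*o = 4**4*(-3/5) = 256*(-3/5) = -768/5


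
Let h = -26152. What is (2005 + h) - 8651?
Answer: -32798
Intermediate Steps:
(2005 + h) - 8651 = (2005 - 26152) - 8651 = -24147 - 8651 = -32798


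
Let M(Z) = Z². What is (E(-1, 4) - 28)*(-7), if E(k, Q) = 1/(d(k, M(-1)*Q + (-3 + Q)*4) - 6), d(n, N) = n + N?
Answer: 189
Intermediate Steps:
d(n, N) = N + n
E(k, Q) = 1/(-18 + k + 5*Q) (E(k, Q) = 1/((((-1)²*Q + (-3 + Q)*4) + k) - 6) = 1/(((1*Q + (-12 + 4*Q)) + k) - 6) = 1/(((Q + (-12 + 4*Q)) + k) - 6) = 1/(((-12 + 5*Q) + k) - 6) = 1/((-12 + k + 5*Q) - 6) = 1/(-18 + k + 5*Q))
(E(-1, 4) - 28)*(-7) = (1/(-18 - 1 + 5*4) - 28)*(-7) = (1/(-18 - 1 + 20) - 28)*(-7) = (1/1 - 28)*(-7) = (1 - 28)*(-7) = -27*(-7) = 189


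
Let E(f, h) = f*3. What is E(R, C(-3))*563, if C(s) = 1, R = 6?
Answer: 10134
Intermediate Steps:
E(f, h) = 3*f
E(R, C(-3))*563 = (3*6)*563 = 18*563 = 10134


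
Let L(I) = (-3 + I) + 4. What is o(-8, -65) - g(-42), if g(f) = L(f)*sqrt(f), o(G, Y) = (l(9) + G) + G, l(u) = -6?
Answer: -22 + 41*I*sqrt(42) ≈ -22.0 + 265.71*I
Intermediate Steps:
L(I) = 1 + I
o(G, Y) = -6 + 2*G (o(G, Y) = (-6 + G) + G = -6 + 2*G)
g(f) = sqrt(f)*(1 + f) (g(f) = (1 + f)*sqrt(f) = sqrt(f)*(1 + f))
o(-8, -65) - g(-42) = (-6 + 2*(-8)) - sqrt(-42)*(1 - 42) = (-6 - 16) - I*sqrt(42)*(-41) = -22 - (-41)*I*sqrt(42) = -22 + 41*I*sqrt(42)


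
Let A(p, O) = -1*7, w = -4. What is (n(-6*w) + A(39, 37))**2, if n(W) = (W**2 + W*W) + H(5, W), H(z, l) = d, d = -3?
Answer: 1304164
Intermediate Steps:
H(z, l) = -3
A(p, O) = -7
n(W) = -3 + 2*W**2 (n(W) = (W**2 + W*W) - 3 = (W**2 + W**2) - 3 = 2*W**2 - 3 = -3 + 2*W**2)
(n(-6*w) + A(39, 37))**2 = ((-3 + 2*(-6*(-4))**2) - 7)**2 = ((-3 + 2*24**2) - 7)**2 = ((-3 + 2*576) - 7)**2 = ((-3 + 1152) - 7)**2 = (1149 - 7)**2 = 1142**2 = 1304164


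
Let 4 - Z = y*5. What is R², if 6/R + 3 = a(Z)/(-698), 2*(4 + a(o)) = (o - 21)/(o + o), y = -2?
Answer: 124724224/31058329 ≈ 4.0158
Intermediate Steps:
Z = 14 (Z = 4 - (-2)*5 = 4 - 1*(-10) = 4 + 10 = 14)
a(o) = -4 + (-21 + o)/(4*o) (a(o) = -4 + ((o - 21)/(o + o))/2 = -4 + ((-21 + o)/((2*o)))/2 = -4 + ((-21 + o)*(1/(2*o)))/2 = -4 + ((-21 + o)/(2*o))/2 = -4 + (-21 + o)/(4*o))
R = -11168/5573 (R = 6/(-3 + ((¾)*(-7 - 5*14)/14)/(-698)) = 6/(-3 + ((¾)*(1/14)*(-7 - 70))*(-1/698)) = 6/(-3 + ((¾)*(1/14)*(-77))*(-1/698)) = 6/(-3 - 33/8*(-1/698)) = 6/(-3 + 33/5584) = 6/(-16719/5584) = 6*(-5584/16719) = -11168/5573 ≈ -2.0039)
R² = (-11168/5573)² = 124724224/31058329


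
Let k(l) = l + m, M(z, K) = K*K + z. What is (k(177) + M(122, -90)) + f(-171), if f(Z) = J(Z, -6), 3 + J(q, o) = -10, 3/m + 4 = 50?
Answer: 385759/46 ≈ 8386.1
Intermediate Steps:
m = 3/46 (m = 3/(-4 + 50) = 3/46 ≈ 0.065217)
M(z, K) = z + K² (M(z, K) = K² + z = z + K²)
k(l) = 3/46 + l (k(l) = l + 3/46 = 3/46 + l)
J(q, o) = -13 (J(q, o) = -3 - 10 = -13)
f(Z) = -13
(k(177) + M(122, -90)) + f(-171) = ((3/46 + 177) + (122 + (-90)²)) - 13 = (8145/46 + (122 + 8100)) - 13 = (8145/46 + 8222) - 13 = 386357/46 - 13 = 385759/46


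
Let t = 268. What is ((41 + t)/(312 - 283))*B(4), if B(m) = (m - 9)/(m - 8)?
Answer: 1545/116 ≈ 13.319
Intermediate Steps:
B(m) = (-9 + m)/(-8 + m)
((41 + t)/(312 - 283))*B(4) = ((41 + 268)/(312 - 283))*((-9 + 4)/(-8 + 4)) = (309/29)*(-5/(-4)) = (309*(1/29))*(-¼*(-5)) = (309/29)*(5/4) = 1545/116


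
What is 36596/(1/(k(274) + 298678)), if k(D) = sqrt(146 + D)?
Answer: 10930420088 + 73192*sqrt(105) ≈ 1.0931e+10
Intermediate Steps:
36596/(1/(k(274) + 298678)) = 36596/(1/(sqrt(146 + 274) + 298678)) = 36596/(1/(sqrt(420) + 298678)) = 36596/(1/(2*sqrt(105) + 298678)) = 36596/(1/(298678 + 2*sqrt(105))) = 36596*(298678 + 2*sqrt(105)) = 10930420088 + 73192*sqrt(105)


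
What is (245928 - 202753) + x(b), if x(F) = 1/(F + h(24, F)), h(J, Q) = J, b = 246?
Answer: 11657251/270 ≈ 43175.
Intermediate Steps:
x(F) = 1/(24 + F) (x(F) = 1/(F + 24) = 1/(24 + F))
(245928 - 202753) + x(b) = (245928 - 202753) + 1/(24 + 246) = 43175 + 1/270 = 11657251/270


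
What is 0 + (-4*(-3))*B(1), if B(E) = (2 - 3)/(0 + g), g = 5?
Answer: -12/5 ≈ -2.4000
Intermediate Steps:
B(E) = -⅕ (B(E) = (2 - 3)/(0 + 5) = -1/5 = -1*⅕ = -⅕)
0 + (-4*(-3))*B(1) = 0 - 4*(-3)*(-⅕) = 0 + 12*(-⅕) = 0 - 12/5 = -12/5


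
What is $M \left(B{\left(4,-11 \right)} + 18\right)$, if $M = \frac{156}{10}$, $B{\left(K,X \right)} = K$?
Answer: $\frac{1716}{5} \approx 343.2$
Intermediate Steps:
$M = \frac{78}{5}$ ($M = 156 \cdot \frac{1}{10} = \frac{78}{5} \approx 15.6$)
$M \left(B{\left(4,-11 \right)} + 18\right) = \frac{78 \left(4 + 18\right)}{5} = \frac{78}{5} \cdot 22 = \frac{1716}{5}$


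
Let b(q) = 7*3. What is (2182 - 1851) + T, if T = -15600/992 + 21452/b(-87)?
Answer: 1740511/1302 ≈ 1336.8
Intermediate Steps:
b(q) = 21
T = 1309549/1302 (T = -15600/992 + 21452/21 = -15600*1/992 + 21452*(1/21) = -975/62 + 21452/21 = 1309549/1302 ≈ 1005.8)
(2182 - 1851) + T = (2182 - 1851) + 1309549/1302 = 331 + 1309549/1302 = 1740511/1302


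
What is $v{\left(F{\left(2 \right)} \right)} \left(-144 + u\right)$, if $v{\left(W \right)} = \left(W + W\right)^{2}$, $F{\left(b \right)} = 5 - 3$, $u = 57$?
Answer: $-1392$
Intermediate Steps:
$F{\left(b \right)} = 2$ ($F{\left(b \right)} = 5 - 3 = 2$)
$v{\left(W \right)} = 4 W^{2}$ ($v{\left(W \right)} = \left(2 W\right)^{2} = 4 W^{2}$)
$v{\left(F{\left(2 \right)} \right)} \left(-144 + u\right) = 4 \cdot 2^{2} \left(-144 + 57\right) = 4 \cdot 4 \left(-87\right) = 16 \left(-87\right) = -1392$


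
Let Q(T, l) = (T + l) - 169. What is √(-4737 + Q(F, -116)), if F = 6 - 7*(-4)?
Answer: 2*I*√1247 ≈ 70.626*I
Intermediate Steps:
F = 34 (F = 6 + 28 = 34)
Q(T, l) = -169 + T + l
√(-4737 + Q(F, -116)) = √(-4737 + (-169 + 34 - 116)) = √(-4737 - 251) = √(-4988) = 2*I*√1247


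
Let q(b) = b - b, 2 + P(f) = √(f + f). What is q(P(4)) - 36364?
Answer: -36364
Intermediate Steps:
P(f) = -2 + √2*√f (P(f) = -2 + √(f + f) = -2 + √(2*f) = -2 + √2*√f)
q(b) = 0
q(P(4)) - 36364 = 0 - 36364 = -36364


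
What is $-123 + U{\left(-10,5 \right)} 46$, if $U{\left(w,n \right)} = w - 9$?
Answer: $-997$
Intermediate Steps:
$U{\left(w,n \right)} = -9 + w$
$-123 + U{\left(-10,5 \right)} 46 = -123 + \left(-9 - 10\right) 46 = -123 - 874 = -997$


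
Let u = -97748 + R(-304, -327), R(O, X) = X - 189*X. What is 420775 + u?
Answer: 384503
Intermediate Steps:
R(O, X) = -188*X
u = -36272 (u = -97748 - 188*(-327) = -97748 + 61476 = -36272)
420775 + u = 420775 - 36272 = 384503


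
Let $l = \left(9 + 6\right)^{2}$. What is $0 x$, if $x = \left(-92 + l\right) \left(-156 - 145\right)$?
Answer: $0$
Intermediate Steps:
$l = 225$ ($l = 15^{2} = 225$)
$x = -40033$ ($x = \left(-92 + 225\right) \left(-156 - 145\right) = 133 \left(-301\right) = -40033$)
$0 x = 0 \left(-40033\right) = 0$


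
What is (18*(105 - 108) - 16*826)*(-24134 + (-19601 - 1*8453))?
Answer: 692534760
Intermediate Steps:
(18*(105 - 108) - 16*826)*(-24134 + (-19601 - 1*8453)) = (18*(-3) - 13216)*(-24134 + (-19601 - 8453)) = (-54 - 13216)*(-24134 - 28054) = -13270*(-52188) = 692534760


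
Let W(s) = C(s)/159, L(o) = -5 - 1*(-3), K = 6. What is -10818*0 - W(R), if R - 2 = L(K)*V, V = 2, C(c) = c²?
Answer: -4/159 ≈ -0.025157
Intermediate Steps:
L(o) = -2 (L(o) = -5 + 3 = -2)
R = -2 (R = 2 - 2*2 = 2 - 4 = -2)
W(s) = s²/159
-10818*0 - W(R) = -10818*0 - (-2)²/159 = 0 - 4/159 = -4/159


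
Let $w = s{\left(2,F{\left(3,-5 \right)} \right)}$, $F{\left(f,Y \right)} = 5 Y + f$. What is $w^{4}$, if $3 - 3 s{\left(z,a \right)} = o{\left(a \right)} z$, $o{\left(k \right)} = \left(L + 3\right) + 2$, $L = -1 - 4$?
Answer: $1$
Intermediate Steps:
$F{\left(f,Y \right)} = f + 5 Y$
$L = -5$
$o{\left(k \right)} = 0$ ($o{\left(k \right)} = \left(-5 + 3\right) + 2 = -2 + 2 = 0$)
$s{\left(z,a \right)} = 1$ ($s{\left(z,a \right)} = 1 - \frac{0 z}{3} = 1 - 0 = 1 + 0 = 1$)
$w = 1$
$w^{4} = 1^{4} = 1$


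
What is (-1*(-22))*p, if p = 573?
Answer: 12606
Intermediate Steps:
(-1*(-22))*p = -1*(-22)*573 = 22*573 = 12606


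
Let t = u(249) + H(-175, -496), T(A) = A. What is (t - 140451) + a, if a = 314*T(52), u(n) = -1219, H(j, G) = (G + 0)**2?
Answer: 120674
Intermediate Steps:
H(j, G) = G**2
t = 244797 (t = -1219 + (-496)**2 = -1219 + 246016 = 244797)
a = 16328 (a = 314*52 = 16328)
(t - 140451) + a = (244797 - 140451) + 16328 = 104346 + 16328 = 120674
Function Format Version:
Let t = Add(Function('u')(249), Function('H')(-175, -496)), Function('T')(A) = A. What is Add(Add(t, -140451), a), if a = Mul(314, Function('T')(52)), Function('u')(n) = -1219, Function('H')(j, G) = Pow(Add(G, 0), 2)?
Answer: 120674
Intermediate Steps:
Function('H')(j, G) = Pow(G, 2)
t = 244797 (t = Add(-1219, Pow(-496, 2)) = Add(-1219, 246016) = 244797)
a = 16328 (a = Mul(314, 52) = 16328)
Add(Add(t, -140451), a) = Add(Add(244797, -140451), 16328) = Add(104346, 16328) = 120674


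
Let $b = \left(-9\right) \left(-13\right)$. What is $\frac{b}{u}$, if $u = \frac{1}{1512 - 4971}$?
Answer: $-404703$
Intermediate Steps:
$u = - \frac{1}{3459}$ ($u = \frac{1}{-3459} = - \frac{1}{3459} \approx -0.0002891$)
$b = 117$
$\frac{b}{u} = \frac{117}{- \frac{1}{3459}} = 117 \left(-3459\right) = -404703$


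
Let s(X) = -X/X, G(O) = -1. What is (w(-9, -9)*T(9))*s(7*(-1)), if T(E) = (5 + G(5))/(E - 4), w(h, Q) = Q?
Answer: 36/5 ≈ 7.2000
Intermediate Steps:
s(X) = -1 (s(X) = -1*1 = -1)
T(E) = 4/(-4 + E) (T(E) = (5 - 1)/(E - 4) = 4/(-4 + E))
(w(-9, -9)*T(9))*s(7*(-1)) = -36/(-4 + 9)*(-1) = -36/5*(-1) = 36/5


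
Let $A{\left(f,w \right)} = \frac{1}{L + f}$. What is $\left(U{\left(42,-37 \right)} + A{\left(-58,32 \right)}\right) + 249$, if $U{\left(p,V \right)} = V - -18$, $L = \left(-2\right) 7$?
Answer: $\frac{16559}{72} \approx 229.99$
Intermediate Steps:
$L = -14$
$A{\left(f,w \right)} = \frac{1}{-14 + f}$
$U{\left(p,V \right)} = 18 + V$ ($U{\left(p,V \right)} = V + 18 = 18 + V$)
$\left(U{\left(42,-37 \right)} + A{\left(-58,32 \right)}\right) + 249 = \left(\left(18 - 37\right) + \frac{1}{-14 - 58}\right) + 249 = \left(-19 + \frac{1}{-72}\right) + 249 = \left(-19 - \frac{1}{72}\right) + 249 = - \frac{1369}{72} + 249 = \frac{16559}{72}$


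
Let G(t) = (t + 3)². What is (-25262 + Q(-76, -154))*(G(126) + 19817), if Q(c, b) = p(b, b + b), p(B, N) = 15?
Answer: -920455126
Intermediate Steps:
G(t) = (3 + t)²
Q(c, b) = 15
(-25262 + Q(-76, -154))*(G(126) + 19817) = (-25262 + 15)*((3 + 126)² + 19817) = -25247*(129² + 19817) = -25247*(16641 + 19817) = -25247*36458 = -920455126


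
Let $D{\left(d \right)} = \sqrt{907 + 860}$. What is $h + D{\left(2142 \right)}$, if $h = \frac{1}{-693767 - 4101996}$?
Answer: $- \frac{1}{4795763} + \sqrt{1767} \approx 42.036$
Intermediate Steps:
$D{\left(d \right)} = \sqrt{1767}$
$h = - \frac{1}{4795763}$ ($h = \frac{1}{-4795763} = - \frac{1}{4795763} \approx -2.0852 \cdot 10^{-7}$)
$h + D{\left(2142 \right)} = - \frac{1}{4795763} + \sqrt{1767}$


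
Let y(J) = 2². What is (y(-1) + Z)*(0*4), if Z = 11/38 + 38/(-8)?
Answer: 0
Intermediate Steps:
y(J) = 4
Z = -339/76 (Z = 11*(1/38) + 38*(-⅛) = 11/38 - 19/4 = -339/76 ≈ -4.4605)
(y(-1) + Z)*(0*4) = (4 - 339/76)*(0*4) = -35/76*0 = 0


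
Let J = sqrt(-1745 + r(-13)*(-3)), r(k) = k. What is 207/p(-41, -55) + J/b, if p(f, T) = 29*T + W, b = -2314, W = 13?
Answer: -207/1582 - I*sqrt(1706)/2314 ≈ -0.13085 - 0.01785*I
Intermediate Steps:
p(f, T) = 13 + 29*T (p(f, T) = 29*T + 13 = 13 + 29*T)
J = I*sqrt(1706) (J = sqrt(-1745 - 13*(-3)) = sqrt(-1745 + 39) = sqrt(-1706) = I*sqrt(1706) ≈ 41.304*I)
207/p(-41, -55) + J/b = 207/(13 + 29*(-55)) + (I*sqrt(1706))/(-2314) = 207/(13 - 1595) + (I*sqrt(1706))*(-1/2314) = 207/(-1582) - I*sqrt(1706)/2314 = 207*(-1/1582) - I*sqrt(1706)/2314 = -207/1582 - I*sqrt(1706)/2314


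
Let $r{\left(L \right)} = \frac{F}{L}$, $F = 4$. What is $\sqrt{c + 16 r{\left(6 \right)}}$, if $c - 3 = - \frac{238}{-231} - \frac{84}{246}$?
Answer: $\frac{\sqrt{26279319}}{1353} \approx 3.7889$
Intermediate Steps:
$r{\left(L \right)} = \frac{4}{L}$
$c = \frac{4991}{1353}$ ($c = 3 - \left(- \frac{34}{33} + \frac{14}{41}\right) = 3 - - \frac{932}{1353} = 3 + \left(\frac{34}{33} - \frac{14}{41}\right) = 3 + \frac{932}{1353} = \frac{4991}{1353} \approx 3.6888$)
$\sqrt{c + 16 r{\left(6 \right)}} = \sqrt{\frac{4991}{1353} + 16 \cdot \frac{4}{6}} = \sqrt{\frac{4991}{1353} + 16 \cdot 4 \cdot \frac{1}{6}} = \sqrt{\frac{4991}{1353} + 16 \cdot \frac{2}{3}} = \sqrt{\frac{4991}{1353} + \frac{32}{3}} = \sqrt{\frac{19423}{1353}} = \frac{\sqrt{26279319}}{1353}$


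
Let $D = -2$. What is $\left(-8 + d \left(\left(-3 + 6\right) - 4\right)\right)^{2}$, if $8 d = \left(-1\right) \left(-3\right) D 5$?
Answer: $\frac{289}{16} \approx 18.063$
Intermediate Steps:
$d = - \frac{15}{4}$ ($d = \frac{\left(-1\right) \left(-3\right) \left(-2\right) 5}{8} = \frac{3 \left(-2\right) 5}{8} = \frac{\left(-6\right) 5}{8} = \frac{1}{8} \left(-30\right) = - \frac{15}{4} \approx -3.75$)
$\left(-8 + d \left(\left(-3 + 6\right) - 4\right)\right)^{2} = \left(-8 - \frac{15 \left(\left(-3 + 6\right) - 4\right)}{4}\right)^{2} = \left(-8 - \frac{15 \left(3 - 4\right)}{4}\right)^{2} = \left(-8 - - \frac{15}{4}\right)^{2} = \left(-8 + \frac{15}{4}\right)^{2} = \left(- \frac{17}{4}\right)^{2} = \frac{289}{16}$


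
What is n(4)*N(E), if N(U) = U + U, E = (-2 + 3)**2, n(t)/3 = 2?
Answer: 12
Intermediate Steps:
n(t) = 6 (n(t) = 3*2 = 6)
E = 1 (E = 1**2 = 1)
N(U) = 2*U
n(4)*N(E) = 6*(2*1) = 6*2 = 12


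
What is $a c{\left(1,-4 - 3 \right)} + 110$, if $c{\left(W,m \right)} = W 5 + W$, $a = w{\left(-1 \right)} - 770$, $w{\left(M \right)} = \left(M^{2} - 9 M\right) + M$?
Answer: $-4456$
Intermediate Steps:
$w{\left(M \right)} = M^{2} - 8 M$
$a = -761$ ($a = - (-8 - 1) - 770 = \left(-1\right) \left(-9\right) - 770 = 9 - 770 = -761$)
$c{\left(W,m \right)} = 6 W$ ($c{\left(W,m \right)} = 5 W + W = 6 W$)
$a c{\left(1,-4 - 3 \right)} + 110 = - 761 \cdot 6 \cdot 1 + 110 = \left(-761\right) 6 + 110 = -4566 + 110 = -4456$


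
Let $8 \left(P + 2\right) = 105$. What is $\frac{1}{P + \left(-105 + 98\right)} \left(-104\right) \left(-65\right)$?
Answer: $\frac{54080}{33} \approx 1638.8$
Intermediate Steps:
$P = \frac{89}{8}$ ($P = -2 + \frac{1}{8} \cdot 105 = -2 + \frac{105}{8} = \frac{89}{8} \approx 11.125$)
$\frac{1}{P + \left(-105 + 98\right)} \left(-104\right) \left(-65\right) = \frac{1}{\frac{89}{8} + \left(-105 + 98\right)} \left(-104\right) \left(-65\right) = \frac{1}{\frac{89}{8} - 7} \left(-104\right) \left(-65\right) = \frac{1}{\frac{33}{8}} \left(-104\right) \left(-65\right) = \frac{8}{33} \left(-104\right) \left(-65\right) = \left(- \frac{832}{33}\right) \left(-65\right) = \frac{54080}{33}$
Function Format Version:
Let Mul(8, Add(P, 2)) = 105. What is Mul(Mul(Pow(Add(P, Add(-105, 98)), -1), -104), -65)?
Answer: Rational(54080, 33) ≈ 1638.8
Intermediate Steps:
P = Rational(89, 8) (P = Add(-2, Mul(Rational(1, 8), 105)) = Add(-2, Rational(105, 8)) = Rational(89, 8) ≈ 11.125)
Mul(Mul(Pow(Add(P, Add(-105, 98)), -1), -104), -65) = Mul(Mul(Pow(Add(Rational(89, 8), Add(-105, 98)), -1), -104), -65) = Mul(Mul(Pow(Add(Rational(89, 8), -7), -1), -104), -65) = Mul(Mul(Pow(Rational(33, 8), -1), -104), -65) = Mul(Mul(Rational(8, 33), -104), -65) = Mul(Rational(-832, 33), -65) = Rational(54080, 33)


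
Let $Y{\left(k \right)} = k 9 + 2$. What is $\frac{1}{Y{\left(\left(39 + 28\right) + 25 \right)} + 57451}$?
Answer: $\frac{1}{58281} \approx 1.7158 \cdot 10^{-5}$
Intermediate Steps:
$Y{\left(k \right)} = 2 + 9 k$ ($Y{\left(k \right)} = 9 k + 2 = 2 + 9 k$)
$\frac{1}{Y{\left(\left(39 + 28\right) + 25 \right)} + 57451} = \frac{1}{\left(2 + 9 \left(\left(39 + 28\right) + 25\right)\right) + 57451} = \frac{1}{\left(2 + 9 \left(67 + 25\right)\right) + 57451} = \frac{1}{\left(2 + 9 \cdot 92\right) + 57451} = \frac{1}{\left(2 + 828\right) + 57451} = \frac{1}{830 + 57451} = \frac{1}{58281}$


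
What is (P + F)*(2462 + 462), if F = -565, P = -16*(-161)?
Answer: 5880164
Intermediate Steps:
P = 2576
(P + F)*(2462 + 462) = (2576 - 565)*(2462 + 462) = 2011*2924 = 5880164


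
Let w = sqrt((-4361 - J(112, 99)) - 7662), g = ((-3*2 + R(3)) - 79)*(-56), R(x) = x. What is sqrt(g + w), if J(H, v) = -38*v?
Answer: sqrt(4592 + I*sqrt(8261)) ≈ 67.768 + 0.6706*I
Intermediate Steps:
g = 4592 (g = ((-3*2 + 3) - 79)*(-56) = ((-6 + 3) - 79)*(-56) = (-3 - 79)*(-56) = -82*(-56) = 4592)
w = I*sqrt(8261) (w = sqrt((-4361 - (-38)*99) - 7662) = sqrt((-4361 - 1*(-3762)) - 7662) = sqrt((-4361 + 3762) - 7662) = sqrt(-599 - 7662) = sqrt(-8261) = I*sqrt(8261) ≈ 90.89*I)
sqrt(g + w) = sqrt(4592 + I*sqrt(8261))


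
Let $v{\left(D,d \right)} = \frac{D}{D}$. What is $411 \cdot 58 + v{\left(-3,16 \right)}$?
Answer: $23839$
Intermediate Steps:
$v{\left(D,d \right)} = 1$
$411 \cdot 58 + v{\left(-3,16 \right)} = 411 \cdot 58 + 1 = 23838 + 1 = 23839$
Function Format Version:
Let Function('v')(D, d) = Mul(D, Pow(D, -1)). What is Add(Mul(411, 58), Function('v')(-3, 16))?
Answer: 23839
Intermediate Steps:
Function('v')(D, d) = 1
Add(Mul(411, 58), Function('v')(-3, 16)) = Add(Mul(411, 58), 1) = Add(23838, 1) = 23839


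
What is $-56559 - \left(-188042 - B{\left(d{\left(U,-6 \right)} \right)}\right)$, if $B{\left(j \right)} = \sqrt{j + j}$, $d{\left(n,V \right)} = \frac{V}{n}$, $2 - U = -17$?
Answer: $131483 + \frac{2 i \sqrt{57}}{19} \approx 1.3148 \cdot 10^{5} + 0.79472 i$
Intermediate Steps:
$U = 19$ ($U = 2 - -17 = 2 + 17 = 19$)
$B{\left(j \right)} = \sqrt{2} \sqrt{j}$ ($B{\left(j \right)} = \sqrt{2 j} = \sqrt{2} \sqrt{j}$)
$-56559 - \left(-188042 - B{\left(d{\left(U,-6 \right)} \right)}\right) = -56559 - \left(-188042 - \sqrt{2} \sqrt{- \frac{6}{19}}\right) = -56559 - \left(-188042 - \sqrt{2} \frac{i \sqrt{114}}{19}\right) = -56559 - \left(-188042 - \frac{2 i \sqrt{57}}{19}\right) = -56559 + \left(188042 + \frac{2 i \sqrt{57}}{19}\right) = 131483 + \frac{2 i \sqrt{57}}{19}$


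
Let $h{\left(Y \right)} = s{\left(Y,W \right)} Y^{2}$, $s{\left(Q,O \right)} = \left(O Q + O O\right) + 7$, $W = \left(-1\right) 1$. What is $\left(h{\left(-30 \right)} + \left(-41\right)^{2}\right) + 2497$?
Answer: $38378$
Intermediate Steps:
$W = -1$
$s{\left(Q,O \right)} = 7 + O^{2} + O Q$ ($s{\left(Q,O \right)} = \left(O Q + O^{2}\right) + 7 = \left(O^{2} + O Q\right) + 7 = 7 + O^{2} + O Q$)
$h{\left(Y \right)} = Y^{2} \left(8 - Y\right)$ ($h{\left(Y \right)} = \left(7 + \left(-1\right)^{2} - Y\right) Y^{2} = \left(7 + 1 - Y\right) Y^{2} = \left(8 - Y\right) Y^{2} = Y^{2} \left(8 - Y\right)$)
$\left(h{\left(-30 \right)} + \left(-41\right)^{2}\right) + 2497 = \left(\left(-30\right)^{2} \left(8 - -30\right) + \left(-41\right)^{2}\right) + 2497 = \left(900 \left(8 + 30\right) + 1681\right) + 2497 = \left(900 \cdot 38 + 1681\right) + 2497 = \left(34200 + 1681\right) + 2497 = 35881 + 2497 = 38378$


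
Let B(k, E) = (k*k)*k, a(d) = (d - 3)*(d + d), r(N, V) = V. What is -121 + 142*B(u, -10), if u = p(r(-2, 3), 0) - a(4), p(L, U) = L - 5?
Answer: -142121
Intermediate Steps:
a(d) = 2*d*(-3 + d) (a(d) = (-3 + d)*(2*d) = 2*d*(-3 + d))
p(L, U) = -5 + L
u = -10 (u = (-5 + 3) - 2*4*(-3 + 4) = -2 - 2*4 = -2 - 1*8 = -2 - 8 = -10)
B(k, E) = k**3 (B(k, E) = k**2*k = k**3)
-121 + 142*B(u, -10) = -121 + 142*(-10)**3 = -121 + 142*(-1000) = -121 - 142000 = -142121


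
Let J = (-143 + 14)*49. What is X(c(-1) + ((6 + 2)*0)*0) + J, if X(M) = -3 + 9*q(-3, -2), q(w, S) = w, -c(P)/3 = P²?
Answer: -6351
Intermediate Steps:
c(P) = -3*P²
X(M) = -30 (X(M) = -3 + 9*(-3) = -3 - 27 = -30)
J = -6321 (J = -129*49 = -6321)
X(c(-1) + ((6 + 2)*0)*0) + J = -30 - 6321 = -6351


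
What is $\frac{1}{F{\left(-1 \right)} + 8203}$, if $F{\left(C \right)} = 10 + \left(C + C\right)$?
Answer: $\frac{1}{8211} \approx 0.00012179$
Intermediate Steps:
$F{\left(C \right)} = 10 + 2 C$
$\frac{1}{F{\left(-1 \right)} + 8203} = \frac{1}{\left(10 + 2 \left(-1\right)\right) + 8203} = \frac{1}{\left(10 - 2\right) + 8203} = \frac{1}{8 + 8203} = \frac{1}{8211}$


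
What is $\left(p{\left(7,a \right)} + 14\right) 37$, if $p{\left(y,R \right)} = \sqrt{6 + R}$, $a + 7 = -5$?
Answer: $518 + 37 i \sqrt{6} \approx 518.0 + 90.631 i$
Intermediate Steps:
$a = -12$ ($a = -7 - 5 = -12$)
$\left(p{\left(7,a \right)} + 14\right) 37 = \left(\sqrt{6 - 12} + 14\right) 37 = \left(\sqrt{-6} + 14\right) 37 = \left(i \sqrt{6} + 14\right) 37 = \left(14 + i \sqrt{6}\right) 37 = 518 + 37 i \sqrt{6}$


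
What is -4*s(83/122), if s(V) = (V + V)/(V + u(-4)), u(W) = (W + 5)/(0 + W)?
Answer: -1328/105 ≈ -12.648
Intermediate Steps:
u(W) = (5 + W)/W
s(V) = 2*V/(-¼ + V) (s(V) = (V + V)/(V + (5 - 4)/(-4)) = (2*V)/(V - ¼*1) = (2*V)/(V - ¼) = (2*V)/(-¼ + V) = 2*V/(-¼ + V))
-4*s(83/122) = -32*83/122/(-1 + 4*(83/122)) = -32*83*(1/122)/(-1 + 4*(83*(1/122))) = -32*83/(122*(-1 + 4*(83/122))) = -32*83/(122*(-1 + 166/61)) = -32*83/(122*105/61) = -32*83*61/(122*105) = -4*332/105 = -1328/105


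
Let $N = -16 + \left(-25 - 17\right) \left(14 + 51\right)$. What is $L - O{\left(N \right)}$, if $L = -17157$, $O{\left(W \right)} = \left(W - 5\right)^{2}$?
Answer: $-7585158$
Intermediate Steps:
$N = -2746$ ($N = -16 - 2730 = -2746$)
$O{\left(W \right)} = \left(-5 + W\right)^{2}$
$L - O{\left(N \right)} = -17157 - \left(-5 - 2746\right)^{2} = -17157 - \left(-2751\right)^{2} = -17157 - 7568001 = -7585158$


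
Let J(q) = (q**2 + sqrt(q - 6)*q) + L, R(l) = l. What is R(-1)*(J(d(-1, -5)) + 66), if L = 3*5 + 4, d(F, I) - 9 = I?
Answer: -101 - 4*I*sqrt(2) ≈ -101.0 - 5.6569*I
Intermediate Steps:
d(F, I) = 9 + I
L = 19 (L = 15 + 4 = 19)
J(q) = 19 + q**2 + q*sqrt(-6 + q) (J(q) = (q**2 + sqrt(q - 6)*q) + 19 = (q**2 + sqrt(-6 + q)*q) + 19 = (q**2 + q*sqrt(-6 + q)) + 19 = 19 + q**2 + q*sqrt(-6 + q))
R(-1)*(J(d(-1, -5)) + 66) = -((19 + (9 - 5)**2 + (9 - 5)*sqrt(-6 + (9 - 5))) + 66) = -((19 + 4**2 + 4*sqrt(-6 + 4)) + 66) = -((19 + 16 + 4*sqrt(-2)) + 66) = -((19 + 16 + 4*(I*sqrt(2))) + 66) = -((19 + 16 + 4*I*sqrt(2)) + 66) = -((35 + 4*I*sqrt(2)) + 66) = -(101 + 4*I*sqrt(2)) = -101 - 4*I*sqrt(2)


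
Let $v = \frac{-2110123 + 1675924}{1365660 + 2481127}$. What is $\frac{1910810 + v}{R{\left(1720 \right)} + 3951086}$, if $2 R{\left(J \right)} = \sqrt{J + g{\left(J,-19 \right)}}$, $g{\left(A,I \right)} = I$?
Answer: $\frac{1150192998860046824}{2378316904045035821} - \frac{1309986291078 \sqrt{21}}{2378316904045035821} \approx 0.48361$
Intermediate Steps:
$v = - \frac{4299}{38087}$ ($v = - \frac{434199}{3846787} = \left(-434199\right) \frac{1}{3846787} = - \frac{4299}{38087} \approx -0.11287$)
$R{\left(J \right)} = \frac{\sqrt{-19 + J}}{2}$ ($R{\left(J \right)} = \frac{\sqrt{J - 19}}{2} = \frac{\sqrt{-19 + J}}{2}$)
$\frac{1910810 + v}{R{\left(1720 \right)} + 3951086} = \frac{1910810 - \frac{4299}{38087}}{\frac{\sqrt{-19 + 1720}}{2} + 3951086} = \frac{72777016171}{38087 \left(\frac{\sqrt{1701}}{2} + 3951086\right)} = \frac{72777016171}{38087 \left(\frac{9 \sqrt{21}}{2} + 3951086\right)} = \frac{72777016171}{38087 \left(3951086 + \frac{9 \sqrt{21}}{2}\right)}$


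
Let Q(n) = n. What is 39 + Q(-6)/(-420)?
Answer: 2731/70 ≈ 39.014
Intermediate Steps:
39 + Q(-6)/(-420) = 39 - 6/(-420) = 39 - 6*(-1/420) = 39 + 1/70 = 2731/70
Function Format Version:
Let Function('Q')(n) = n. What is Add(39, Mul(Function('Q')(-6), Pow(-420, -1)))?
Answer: Rational(2731, 70) ≈ 39.014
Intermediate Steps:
Add(39, Mul(Function('Q')(-6), Pow(-420, -1))) = Add(39, Mul(-6, Pow(-420, -1))) = Add(39, Mul(-6, Rational(-1, 420))) = Add(39, Rational(1, 70)) = Rational(2731, 70)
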